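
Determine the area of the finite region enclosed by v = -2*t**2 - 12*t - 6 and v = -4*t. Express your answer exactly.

Set the curves equal: -2*t**2 - 12*t - 6 = -4*t, so -2*t**2 - 8*t - 6 = 0, which factors as -2*(t + 1)*(t + 3) = 0. The curves meet at t = -3, -1.
On [-3, -1], v = -2*t**2 - 12*t - 6 is on top; that piece has area ∫[-3,-1] (-2*t**2 - 8*t - 6) dt = 8/3.

8/3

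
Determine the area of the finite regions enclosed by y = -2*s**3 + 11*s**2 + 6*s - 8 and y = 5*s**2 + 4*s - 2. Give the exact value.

Set the curves equal: -2*s**3 + 11*s**2 + 6*s - 8 = 5*s**2 + 4*s - 2, so -2*s**3 + 6*s**2 + 2*s - 6 = 0, which factors as -2*(s - 3)*(s - 1)*(s + 1) = 0. The curves meet at s = -1, 1, 3.
On [-1, 1], y = 5*s**2 + 4*s - 2 is on top; that piece has area ∫[-1,1] (-(-2*s**3 + 6*s**2 + 2*s - 6)) ds = 8.
On [1, 3], y = -2*s**3 + 11*s**2 + 6*s - 8 is on top; that piece has area ∫[1,3] (-2*s**3 + 6*s**2 + 2*s - 6) ds = 8.
Total enclosed area = 8 + 8 = 16.

16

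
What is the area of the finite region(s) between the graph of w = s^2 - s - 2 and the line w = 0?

The curve meets the s-axis where s^2 - s - 2 = 0, i.e. (s - 2)*(s + 1) = 0, at s = -1, 2.
On [-1, 2] the curve lies below the axis; ∫[-1,2] (s^2 - s - 2) ds = -9/2, giving area 9/2.

9/2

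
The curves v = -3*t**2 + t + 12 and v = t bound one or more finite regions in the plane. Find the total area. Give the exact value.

Set the curves equal: -3*t**2 + t + 12 = t, so -3*t**2 + 12 = 0, which factors as -3*(t - 2)*(t + 2) = 0. The curves meet at t = -2, 2.
On [-2, 2], v = -3*t**2 + t + 12 is on top; that piece has area ∫[-2,2] (-3*t**2 + 12) dt = 32.

32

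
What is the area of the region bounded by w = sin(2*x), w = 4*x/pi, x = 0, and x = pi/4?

On [0, pi/4], (sin(2*x)) - (4*x/pi) = -4*x/pi + sin(2*x) is ≥ 0 throughout, so the area is a single integral of |-4*x/pi + sin(2*x)|.
∫[0,pi/4] (-4*x/pi + sin(2*x)) dx = 1/2 - pi/8.

1/2 - pi/8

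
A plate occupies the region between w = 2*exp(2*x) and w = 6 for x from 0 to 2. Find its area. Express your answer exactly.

-17 + 6*log(3) + exp(4)

The difference (2*exp(2*x)) - (6) = 2*exp(2*x) - 6 changes sign at x = log(3)/2 inside [0, 2], so split the integral there.
∫[0,log(3)/2] (2*exp(2*x) - 6) dx = 2 - log(27); the area of that piece is -2 + log(27).
∫[log(3)/2,2] (2*exp(2*x) - 6) dx = -15 + 3*log(3) + exp(4).
Total area = (-2 + log(27)) + (-15 + 3*log(3) + exp(4)) = -17 + 6*log(3) + exp(4).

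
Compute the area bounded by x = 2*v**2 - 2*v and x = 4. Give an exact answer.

Both boundary curves give x as a function of v, so integrate with respect to v. Setting them equal: 2*v**2 - 2*v - 4 = 0, i.e. 2*(v - 2)*(v + 1) = 0, so they meet at v = -1, 2.
For v in [-1, 2], x = 2*v**2 - 2*v is on the left; area = ∫[-1,2] (-(2*v**2 - 2*v - 4)) dv = 9.

9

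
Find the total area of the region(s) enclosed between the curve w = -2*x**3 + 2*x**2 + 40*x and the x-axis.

The curve meets the x-axis where -2*x**3 + 2*x**2 + 40*x = 0, i.e. -2*x*(x - 5)*(x + 4) = 0, at x = -4, 0, 5.
On [-4, 0] the curve lies below the axis; ∫[-4,0] (-2*x**3 + 2*x**2 + 40*x) dx = -448/3, giving area 448/3.
On [0, 5] the curve lies above the axis; ∫[0,5] (-2*x**3 + 2*x**2 + 40*x) dx = 1625/6, giving area 1625/6.
Total area = 448/3 + 1625/6 = 2521/6.

2521/6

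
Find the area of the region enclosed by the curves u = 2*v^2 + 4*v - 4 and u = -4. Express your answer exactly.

Both boundary curves give u as a function of v, so integrate with respect to v. Setting them equal: 2*v^2 + 4*v = 0, i.e. 2*v*(v + 2) = 0, so they meet at v = -2, 0.
For v in [-2, 0], u = 2*v^2 + 4*v - 4 is on the left; area = ∫[-2,0] (-(2*v^2 + 4*v)) dv = 8/3.

8/3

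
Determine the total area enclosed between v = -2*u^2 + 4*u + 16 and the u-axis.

72

The curve meets the u-axis where -2*u^2 + 4*u + 16 = 0, i.e. -2*(u - 4)*(u + 2) = 0, at u = -2, 4.
On [-2, 4] the curve lies above the axis; ∫[-2,4] (-2*u^2 + 4*u + 16) du = 72, giving area 72.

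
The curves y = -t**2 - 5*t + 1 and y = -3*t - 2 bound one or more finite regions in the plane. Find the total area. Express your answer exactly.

32/3

Set the curves equal: -t**2 - 5*t + 1 = -3*t - 2, so -t**2 - 2*t + 3 = 0, which factors as -(t - 1)*(t + 3) = 0. The curves meet at t = -3, 1.
On [-3, 1], y = -t**2 - 5*t + 1 is on top; that piece has area ∫[-3,1] (-t**2 - 2*t + 3) dt = 32/3.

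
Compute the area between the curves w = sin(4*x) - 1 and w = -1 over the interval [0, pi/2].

1

The difference (sin(4*x) - 1) - (-1) = sin(4*x) changes sign at x = pi/4 inside [0, pi/2], so split the integral there.
∫[0,pi/4] (sin(4*x)) dx = 1/2.
∫[pi/4,pi/2] (sin(4*x)) dx = -1/2; the area of that piece is 1/2.
Total area = 1/2 + 1/2 = 1.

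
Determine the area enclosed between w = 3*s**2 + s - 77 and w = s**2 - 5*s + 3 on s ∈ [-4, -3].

229/3

On [-4, -3], (3*s**2 + s - 77) - (s**2 - 5*s + 3) = 2*s**2 + 6*s - 80 is ≤ 0 throughout, so the area is a single integral of |2*s**2 + 6*s - 80|.
∫[-4,-3] (2*s**2 + 6*s - 80) ds = -229/3; the area of that piece is 229/3.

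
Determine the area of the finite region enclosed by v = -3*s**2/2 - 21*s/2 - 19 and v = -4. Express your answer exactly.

27/4

Set the curves equal: -3*s**2/2 - 21*s/2 - 19 = -4, so -3*s**2/2 - 21*s/2 - 15 = 0, which factors as -3*(s + 2)*(s + 5)/2 = 0. The curves meet at s = -5, -2.
On [-5, -2], v = -3*s**2/2 - 21*s/2 - 19 is on top; that piece has area ∫[-5,-2] (-3*s**2/2 - 21*s/2 - 15) ds = 27/4.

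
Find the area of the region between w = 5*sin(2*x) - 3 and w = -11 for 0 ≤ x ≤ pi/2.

On [0, pi/2], (5*sin(2*x) - 3) - (-11) = 5*sin(2*x) + 8 is ≥ 0 throughout, so the area is a single integral of |5*sin(2*x) + 8|.
∫[0,pi/2] (5*sin(2*x) + 8) dx = 5 + 4*pi.

5 + 4*pi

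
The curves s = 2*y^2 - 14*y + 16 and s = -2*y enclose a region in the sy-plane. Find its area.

8/3

Both boundary curves give s as a function of y, so integrate with respect to y. Setting them equal: 2*y^2 - 12*y + 16 = 0, i.e. 2*(y - 4)*(y - 2) = 0, so they meet at y = 2, 4.
For y in [2, 4], s = 2*y^2 - 14*y + 16 is on the left; area = ∫[2,4] (-(2*y^2 - 12*y + 16)) dy = 8/3.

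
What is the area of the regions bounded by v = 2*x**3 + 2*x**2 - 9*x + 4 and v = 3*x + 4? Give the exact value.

Set the curves equal: 2*x**3 + 2*x**2 - 9*x + 4 = 3*x + 4, so 2*x**3 + 2*x**2 - 12*x = 0, which factors as 2*x*(x - 2)*(x + 3) = 0. The curves meet at x = -3, 0, 2.
On [-3, 0], v = 2*x**3 + 2*x**2 - 9*x + 4 is on top; that piece has area ∫[-3,0] (2*x**3 + 2*x**2 - 12*x) dx = 63/2.
On [0, 2], v = 3*x + 4 is on top; that piece has area ∫[0,2] (-(2*x**3 + 2*x**2 - 12*x)) dx = 32/3.
Total enclosed area = 63/2 + 32/3 = 253/6.

253/6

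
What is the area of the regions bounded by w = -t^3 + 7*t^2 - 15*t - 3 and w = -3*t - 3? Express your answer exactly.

Set the curves equal: -t^3 + 7*t^2 - 15*t - 3 = -3*t - 3, so -t^3 + 7*t^2 - 12*t = 0, which factors as -t*(t - 4)*(t - 3) = 0. The curves meet at t = 0, 3, 4.
On [0, 3], w = -3*t - 3 is on top; that piece has area ∫[0,3] (-(-t^3 + 7*t^2 - 12*t)) dt = 45/4.
On [3, 4], w = -t^3 + 7*t^2 - 15*t - 3 is on top; that piece has area ∫[3,4] (-t^3 + 7*t^2 - 12*t) dt = 7/12.
Total enclosed area = 45/4 + 7/12 = 71/6.

71/6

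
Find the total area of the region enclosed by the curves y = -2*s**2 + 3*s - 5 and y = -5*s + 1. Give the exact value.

Set the curves equal: -2*s**2 + 3*s - 5 = -5*s + 1, so -2*s**2 + 8*s - 6 = 0, which factors as -2*(s - 3)*(s - 1) = 0. The curves meet at s = 1, 3.
On [1, 3], y = -2*s**2 + 3*s - 5 is on top; that piece has area ∫[1,3] (-2*s**2 + 8*s - 6) ds = 8/3.

8/3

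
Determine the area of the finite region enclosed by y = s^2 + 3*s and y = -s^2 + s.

1/3

Set the curves equal: s^2 + 3*s = -s^2 + s, so 2*s^2 + 2*s = 0, which factors as 2*s*(s + 1) = 0. The curves meet at s = -1, 0.
On [-1, 0], y = -s^2 + s is on top; that piece has area ∫[-1,0] (-(2*s^2 + 2*s)) ds = 1/3.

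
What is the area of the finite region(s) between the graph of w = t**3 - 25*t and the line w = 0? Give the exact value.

The curve meets the t-axis where t**3 - 25*t = 0, i.e. t*(t - 5)*(t + 5) = 0, at t = -5, 0, 5.
On [-5, 0] the curve lies above the axis; ∫[-5,0] (t**3 - 25*t) dt = 625/4, giving area 625/4.
On [0, 5] the curve lies below the axis; ∫[0,5] (t**3 - 25*t) dt = -625/4, giving area 625/4.
Total area = 625/4 + 625/4 = 625/2.

625/2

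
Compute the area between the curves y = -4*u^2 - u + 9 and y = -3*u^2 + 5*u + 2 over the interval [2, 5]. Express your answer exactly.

On [2, 5], (-4*u^2 - u + 9) - (-3*u^2 + 5*u + 2) = -u^2 - 6*u + 7 is ≤ 0 throughout, so the area is a single integral of |-u^2 - 6*u + 7|.
∫[2,5] (-u^2 - 6*u + 7) du = -81; the area of that piece is 81.

81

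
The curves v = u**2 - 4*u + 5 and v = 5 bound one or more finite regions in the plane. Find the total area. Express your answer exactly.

32/3

Set the curves equal: u**2 - 4*u + 5 = 5, so u**2 - 4*u = 0, which factors as u*(u - 4) = 0. The curves meet at u = 0, 4.
On [0, 4], v = 5 is on top; that piece has area ∫[0,4] (-(u**2 - 4*u)) du = 32/3.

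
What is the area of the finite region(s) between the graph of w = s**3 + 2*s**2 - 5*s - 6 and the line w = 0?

253/12

The curve meets the s-axis where s**3 + 2*s**2 - 5*s - 6 = 0, i.e. (s - 2)*(s + 1)*(s + 3) = 0, at s = -3, -1, 2.
On [-3, -1] the curve lies above the axis; ∫[-3,-1] (s**3 + 2*s**2 - 5*s - 6) ds = 16/3, giving area 16/3.
On [-1, 2] the curve lies below the axis; ∫[-1,2] (s**3 + 2*s**2 - 5*s - 6) ds = -63/4, giving area 63/4.
Total area = 16/3 + 63/4 = 253/12.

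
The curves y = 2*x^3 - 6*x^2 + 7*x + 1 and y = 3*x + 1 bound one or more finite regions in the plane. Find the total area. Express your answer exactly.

Set the curves equal: 2*x^3 - 6*x^2 + 7*x + 1 = 3*x + 1, so 2*x^3 - 6*x^2 + 4*x = 0, which factors as 2*x*(x - 2)*(x - 1) = 0. The curves meet at x = 0, 1, 2.
On [0, 1], y = 2*x^3 - 6*x^2 + 7*x + 1 is on top; that piece has area ∫[0,1] (2*x^3 - 6*x^2 + 4*x) dx = 1/2.
On [1, 2], y = 3*x + 1 is on top; that piece has area ∫[1,2] (-(2*x^3 - 6*x^2 + 4*x)) dx = 1/2.
Total enclosed area = 1/2 + 1/2 = 1.

1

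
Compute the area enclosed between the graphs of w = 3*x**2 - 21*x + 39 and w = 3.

1/2

Set the curves equal: 3*x**2 - 21*x + 39 = 3, so 3*x**2 - 21*x + 36 = 0, which factors as 3*(x - 4)*(x - 3) = 0. The curves meet at x = 3, 4.
On [3, 4], w = 3 is on top; that piece has area ∫[3,4] (-(3*x**2 - 21*x + 36)) dx = 1/2.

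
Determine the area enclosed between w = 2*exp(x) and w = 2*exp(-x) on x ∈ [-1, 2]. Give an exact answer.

-8 + 2*exp(-2) + 2*exp(-1) + 2*exp(1) + 2*exp(2)

The difference (2*exp(x)) - (2*exp(-x)) = 2*exp(x) - 2*exp(-x) changes sign at x = 0 inside [-1, 2], so split the integral there.
∫[-1,0] (2*exp(x) - 2*exp(-x)) dx = -2*exp(1) - 2*exp(-1) + 4; the area of that piece is -4 + 2*exp(-1) + 2*exp(1).
∫[0,2] (2*exp(x) - 2*exp(-x)) dx = -4 + 2*exp(-2) + 2*exp(2).
Total area = (-4 + 2*exp(-1) + 2*exp(1)) + (-4 + 2*exp(-2) + 2*exp(2)) = -8 + 2*exp(-2) + 2*exp(-1) + 2*exp(1) + 2*exp(2).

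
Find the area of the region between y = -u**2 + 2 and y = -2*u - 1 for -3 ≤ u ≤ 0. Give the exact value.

The difference (-u**2 + 2) - (-2*u - 1) = -u**2 + 2*u + 3 changes sign at u = -1 inside [-3, 0], so split the integral there.
∫[-3,-1] (-u**2 + 2*u + 3) du = -32/3; the area of that piece is 32/3.
∫[-1,0] (-u**2 + 2*u + 3) du = 5/3.
Total area = 32/3 + 5/3 = 37/3.

37/3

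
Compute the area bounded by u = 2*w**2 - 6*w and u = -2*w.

8/3

Both boundary curves give u as a function of w, so integrate with respect to w. Setting them equal: 2*w**2 - 4*w = 0, i.e. 2*w*(w - 2) = 0, so they meet at w = 0, 2.
For w in [0, 2], u = 2*w**2 - 6*w is on the left; area = ∫[0,2] (-(2*w**2 - 4*w)) dw = 8/3.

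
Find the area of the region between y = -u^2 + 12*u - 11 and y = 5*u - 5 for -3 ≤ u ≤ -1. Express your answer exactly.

146/3

On [-3, -1], (-u^2 + 12*u - 11) - (5*u - 5) = -u^2 + 7*u - 6 is ≤ 0 throughout, so the area is a single integral of |-u^2 + 7*u - 6|.
∫[-3,-1] (-u^2 + 7*u - 6) du = -146/3; the area of that piece is 146/3.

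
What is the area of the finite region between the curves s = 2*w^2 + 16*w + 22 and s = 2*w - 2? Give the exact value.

Both boundary curves give s as a function of w, so integrate with respect to w. Setting them equal: 2*w^2 + 14*w + 24 = 0, i.e. 2*(w + 3)*(w + 4) = 0, so they meet at w = -4, -3.
For w in [-4, -3], s = 2*w^2 + 16*w + 22 is on the left; area = ∫[-4,-3] (-(2*w^2 + 14*w + 24)) dw = 1/3.

1/3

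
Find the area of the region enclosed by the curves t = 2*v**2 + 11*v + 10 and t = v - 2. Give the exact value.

Both boundary curves give t as a function of v, so integrate with respect to v. Setting them equal: 2*v**2 + 10*v + 12 = 0, i.e. 2*(v + 2)*(v + 3) = 0, so they meet at v = -3, -2.
For v in [-3, -2], t = 2*v**2 + 11*v + 10 is on the left; area = ∫[-3,-2] (-(2*v**2 + 10*v + 12)) dv = 1/3.

1/3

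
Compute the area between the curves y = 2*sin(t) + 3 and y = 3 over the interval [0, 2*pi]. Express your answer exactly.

The difference (2*sin(t) + 3) - (3) = 2*sin(t) changes sign at t = pi inside [0, 2*pi], so split the integral there.
∫[0,pi] (2*sin(t)) dt = 4.
∫[pi,2*pi] (2*sin(t)) dt = -4; the area of that piece is 4.
Total area = 4 + 4 = 8.

8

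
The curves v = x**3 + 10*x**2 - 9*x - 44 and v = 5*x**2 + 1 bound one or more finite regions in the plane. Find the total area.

568/3

Set the curves equal: x**3 + 10*x**2 - 9*x - 44 = 5*x**2 + 1, so x**3 + 5*x**2 - 9*x - 45 = 0, which factors as (x - 3)*(x + 3)*(x + 5) = 0. The curves meet at x = -5, -3, 3.
On [-5, -3], v = x**3 + 10*x**2 - 9*x - 44 is on top; that piece has area ∫[-5,-3] (x**3 + 5*x**2 - 9*x - 45) dx = 28/3.
On [-3, 3], v = 5*x**2 + 1 is on top; that piece has area ∫[-3,3] (-(x**3 + 5*x**2 - 9*x - 45)) dx = 180.
Total enclosed area = 28/3 + 180 = 568/3.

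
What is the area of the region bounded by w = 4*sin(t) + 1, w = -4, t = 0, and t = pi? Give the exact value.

On [0, pi], (4*sin(t) + 1) - (-4) = 4*sin(t) + 5 is ≥ 0 throughout, so the area is a single integral of |4*sin(t) + 5|.
∫[0,pi] (4*sin(t) + 5) dt = 8 + 5*pi.

8 + 5*pi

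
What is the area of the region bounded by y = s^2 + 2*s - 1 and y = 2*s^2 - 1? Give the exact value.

Set the curves equal: s^2 + 2*s - 1 = 2*s^2 - 1, so -s^2 + 2*s = 0, which factors as -s*(s - 2) = 0. The curves meet at s = 0, 2.
On [0, 2], y = s^2 + 2*s - 1 is on top; that piece has area ∫[0,2] (-s^2 + 2*s) ds = 4/3.

4/3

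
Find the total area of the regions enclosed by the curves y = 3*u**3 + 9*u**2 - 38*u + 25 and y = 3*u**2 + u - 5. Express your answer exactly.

1741/4

Set the curves equal: 3*u**3 + 9*u**2 - 38*u + 25 = 3*u**2 + u - 5, so 3*u**3 + 6*u**2 - 39*u + 30 = 0, which factors as 3*(u - 2)*(u - 1)*(u + 5) = 0. The curves meet at u = -5, 1, 2.
On [-5, 1], y = 3*u**3 + 9*u**2 - 38*u + 25 is on top; that piece has area ∫[-5,1] (3*u**3 + 6*u**2 - 39*u + 30) du = 432.
On [1, 2], y = 3*u**2 + u - 5 is on top; that piece has area ∫[1,2] (-(3*u**3 + 6*u**2 - 39*u + 30)) du = 13/4.
Total enclosed area = 432 + 13/4 = 1741/4.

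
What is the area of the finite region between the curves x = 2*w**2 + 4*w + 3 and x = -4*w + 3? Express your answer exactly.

64/3

Both boundary curves give x as a function of w, so integrate with respect to w. Setting them equal: 2*w**2 + 8*w = 0, i.e. 2*w*(w + 4) = 0, so they meet at w = -4, 0.
For w in [-4, 0], x = 2*w**2 + 4*w + 3 is on the left; area = ∫[-4,0] (-(2*w**2 + 8*w)) dw = 64/3.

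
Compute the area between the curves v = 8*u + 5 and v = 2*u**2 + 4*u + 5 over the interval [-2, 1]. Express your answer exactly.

The difference (8*u + 5) - (2*u**2 + 4*u + 5) = -2*u**2 + 4*u changes sign at u = 0 inside [-2, 1], so split the integral there.
∫[-2,0] (-2*u**2 + 4*u) du = -40/3; the area of that piece is 40/3.
∫[0,1] (-2*u**2 + 4*u) du = 4/3.
Total area = 40/3 + 4/3 = 44/3.

44/3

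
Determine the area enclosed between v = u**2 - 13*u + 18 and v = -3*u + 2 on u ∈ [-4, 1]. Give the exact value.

530/3

On [-4, 1], (u**2 - 13*u + 18) - (-3*u + 2) = u**2 - 10*u + 16 is ≥ 0 throughout, so the area is a single integral of |u**2 - 10*u + 16|.
∫[-4,1] (u**2 - 10*u + 16) du = 530/3.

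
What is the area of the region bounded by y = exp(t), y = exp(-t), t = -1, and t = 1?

-4 + 2*exp(-1) + 2*exp(1)

The difference (exp(t)) - (exp(-t)) = exp(t) - exp(-t) changes sign at t = 0 inside [-1, 1], so split the integral there.
∫[-1,0] (exp(t) - exp(-t)) dt = -exp(1) - exp(-1) + 2; the area of that piece is -2 + exp(-1) + exp(1).
∫[0,1] (exp(t) - exp(-t)) dt = -2 + exp(-1) + exp(1).
Total area = (-2 + exp(-1) + exp(1)) + (-2 + exp(-1) + exp(1)) = -4 + 2*exp(-1) + 2*exp(1).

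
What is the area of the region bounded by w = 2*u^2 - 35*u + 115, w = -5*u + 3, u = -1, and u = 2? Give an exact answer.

297

On [-1, 2], (2*u^2 - 35*u + 115) - (-5*u + 3) = 2*u^2 - 30*u + 112 is ≥ 0 throughout, so the area is a single integral of |2*u^2 - 30*u + 112|.
∫[-1,2] (2*u^2 - 30*u + 112) du = 297.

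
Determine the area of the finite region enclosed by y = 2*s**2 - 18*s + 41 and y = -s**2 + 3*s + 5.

1/2

Set the curves equal: 2*s**2 - 18*s + 41 = -s**2 + 3*s + 5, so 3*s**2 - 21*s + 36 = 0, which factors as 3*(s - 4)*(s - 3) = 0. The curves meet at s = 3, 4.
On [3, 4], y = -s**2 + 3*s + 5 is on top; that piece has area ∫[3,4] (-(3*s**2 - 21*s + 36)) ds = 1/2.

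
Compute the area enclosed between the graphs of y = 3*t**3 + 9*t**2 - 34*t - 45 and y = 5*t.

384

Set the curves equal: 3*t**3 + 9*t**2 - 34*t - 45 = 5*t, so 3*t**3 + 9*t**2 - 39*t - 45 = 0, which factors as 3*(t - 3)*(t + 1)*(t + 5) = 0. The curves meet at t = -5, -1, 3.
On [-5, -1], y = 3*t**3 + 9*t**2 - 34*t - 45 is on top; that piece has area ∫[-5,-1] (3*t**3 + 9*t**2 - 39*t - 45) dt = 192.
On [-1, 3], y = 5*t is on top; that piece has area ∫[-1,3] (-(3*t**3 + 9*t**2 - 39*t - 45)) dt = 192.
Total enclosed area = 192 + 192 = 384.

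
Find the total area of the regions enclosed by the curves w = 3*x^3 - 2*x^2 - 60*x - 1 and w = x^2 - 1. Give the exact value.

2521/4

Set the curves equal: 3*x^3 - 2*x^2 - 60*x - 1 = x^2 - 1, so 3*x^3 - 3*x^2 - 60*x = 0, which factors as 3*x*(x - 5)*(x + 4) = 0. The curves meet at x = -4, 0, 5.
On [-4, 0], w = 3*x^3 - 2*x^2 - 60*x - 1 is on top; that piece has area ∫[-4,0] (3*x^3 - 3*x^2 - 60*x) dx = 224.
On [0, 5], w = x^2 - 1 is on top; that piece has area ∫[0,5] (-(3*x^3 - 3*x^2 - 60*x)) dx = 1625/4.
Total enclosed area = 224 + 1625/4 = 2521/4.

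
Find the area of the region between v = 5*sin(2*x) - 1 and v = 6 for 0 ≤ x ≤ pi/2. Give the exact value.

On [0, pi/2], (5*sin(2*x) - 1) - (6) = 5*sin(2*x) - 7 is ≤ 0 throughout, so the area is a single integral of |5*sin(2*x) - 7|.
∫[0,pi/2] (5*sin(2*x) - 7) dx = 5 - 7*pi/2; the area of that piece is -5 + 7*pi/2.

-5 + 7*pi/2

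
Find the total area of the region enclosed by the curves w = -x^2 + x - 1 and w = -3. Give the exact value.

9/2

Set the curves equal: -x^2 + x - 1 = -3, so -x^2 + x + 2 = 0, which factors as -(x - 2)*(x + 1) = 0. The curves meet at x = -1, 2.
On [-1, 2], w = -x^2 + x - 1 is on top; that piece has area ∫[-1,2] (-x^2 + x + 2) dx = 9/2.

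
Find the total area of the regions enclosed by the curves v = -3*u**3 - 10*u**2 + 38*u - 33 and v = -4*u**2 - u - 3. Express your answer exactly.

1741/4

Set the curves equal: -3*u**3 - 10*u**2 + 38*u - 33 = -4*u**2 - u - 3, so -3*u**3 - 6*u**2 + 39*u - 30 = 0, which factors as -3*(u - 2)*(u - 1)*(u + 5) = 0. The curves meet at u = -5, 1, 2.
On [-5, 1], v = -4*u**2 - u - 3 is on top; that piece has area ∫[-5,1] (-(-3*u**3 - 6*u**2 + 39*u - 30)) du = 432.
On [1, 2], v = -3*u**3 - 10*u**2 + 38*u - 33 is on top; that piece has area ∫[1,2] (-3*u**3 - 6*u**2 + 39*u - 30) du = 13/4.
Total enclosed area = 432 + 13/4 = 1741/4.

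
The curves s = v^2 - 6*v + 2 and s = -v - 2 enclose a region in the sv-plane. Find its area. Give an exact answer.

Both boundary curves give s as a function of v, so integrate with respect to v. Setting them equal: v^2 - 5*v + 4 = 0, i.e. (v - 4)*(v - 1) = 0, so they meet at v = 1, 4.
For v in [1, 4], s = v^2 - 6*v + 2 is on the left; area = ∫[1,4] (-(v^2 - 5*v + 4)) dv = 9/2.

9/2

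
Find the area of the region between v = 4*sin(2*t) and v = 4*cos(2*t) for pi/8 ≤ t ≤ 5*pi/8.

On [pi/8, 5*pi/8], (4*sin(2*t)) - (4*cos(2*t)) = 4*sin(2*t) - 4*cos(2*t) is ≥ 0 throughout, so the area is a single integral of |4*sin(2*t) - 4*cos(2*t)|.
∫[pi/8,5*pi/8] (4*sin(2*t) - 4*cos(2*t)) dt = 4*sqrt(2).

4*sqrt(2)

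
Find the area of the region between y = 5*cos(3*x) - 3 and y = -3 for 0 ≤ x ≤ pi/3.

The difference (5*cos(3*x) - 3) - (-3) = 5*cos(3*x) changes sign at x = pi/6 inside [0, pi/3], so split the integral there.
∫[0,pi/6] (5*cos(3*x)) dx = 5/3.
∫[pi/6,pi/3] (5*cos(3*x)) dx = -5/3; the area of that piece is 5/3.
Total area = 5/3 + 5/3 = 10/3.

10/3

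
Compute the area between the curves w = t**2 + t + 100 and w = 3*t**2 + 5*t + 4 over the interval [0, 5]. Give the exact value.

1040/3

On [0, 5], (t**2 + t + 100) - (3*t**2 + 5*t + 4) = -2*t**2 - 4*t + 96 is ≥ 0 throughout, so the area is a single integral of |-2*t**2 - 4*t + 96|.
∫[0,5] (-2*t**2 - 4*t + 96) dt = 1040/3.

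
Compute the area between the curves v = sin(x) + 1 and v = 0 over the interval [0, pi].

2 + pi

On [0, pi], (sin(x) + 1) - (0) = sin(x) + 1 is ≥ 0 throughout, so the area is a single integral of |sin(x) + 1|.
∫[0,pi] (sin(x) + 1) dx = 2 + pi.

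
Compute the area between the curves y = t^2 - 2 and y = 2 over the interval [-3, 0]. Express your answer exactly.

23/3

The difference (t^2 - 2) - (2) = t^2 - 4 changes sign at t = -2 inside [-3, 0], so split the integral there.
∫[-3,-2] (t^2 - 4) dt = 7/3.
∫[-2,0] (t^2 - 4) dt = -16/3; the area of that piece is 16/3.
Total area = 7/3 + 16/3 = 23/3.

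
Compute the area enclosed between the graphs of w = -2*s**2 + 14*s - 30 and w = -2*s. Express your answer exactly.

8/3

Set the curves equal: -2*s**2 + 14*s - 30 = -2*s, so -2*s**2 + 16*s - 30 = 0, which factors as -2*(s - 5)*(s - 3) = 0. The curves meet at s = 3, 5.
On [3, 5], w = -2*s**2 + 14*s - 30 is on top; that piece has area ∫[3,5] (-2*s**2 + 16*s - 30) ds = 8/3.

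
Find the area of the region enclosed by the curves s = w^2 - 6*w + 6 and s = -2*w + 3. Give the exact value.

4/3

Both boundary curves give s as a function of w, so integrate with respect to w. Setting them equal: w^2 - 4*w + 3 = 0, i.e. (w - 3)*(w - 1) = 0, so they meet at w = 1, 3.
For w in [1, 3], s = w^2 - 6*w + 6 is on the left; area = ∫[1,3] (-(w^2 - 4*w + 3)) dw = 4/3.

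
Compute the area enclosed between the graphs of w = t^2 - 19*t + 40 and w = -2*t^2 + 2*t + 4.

1/2

Set the curves equal: t^2 - 19*t + 40 = -2*t^2 + 2*t + 4, so 3*t^2 - 21*t + 36 = 0, which factors as 3*(t - 4)*(t - 3) = 0. The curves meet at t = 3, 4.
On [3, 4], w = -2*t^2 + 2*t + 4 is on top; that piece has area ∫[3,4] (-(3*t^2 - 21*t + 36)) dt = 1/2.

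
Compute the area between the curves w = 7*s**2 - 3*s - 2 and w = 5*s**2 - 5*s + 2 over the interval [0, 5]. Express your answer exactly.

The difference (7*s**2 - 3*s - 2) - (5*s**2 - 5*s + 2) = 2*s**2 + 2*s - 4 changes sign at s = 1 inside [0, 5], so split the integral there.
∫[0,1] (2*s**2 + 2*s - 4) ds = -7/3; the area of that piece is 7/3.
∫[1,5] (2*s**2 + 2*s - 4) ds = 272/3.
Total area = 7/3 + 272/3 = 93.

93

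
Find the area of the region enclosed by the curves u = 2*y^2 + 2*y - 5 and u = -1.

Both boundary curves give u as a function of y, so integrate with respect to y. Setting them equal: 2*y^2 + 2*y - 4 = 0, i.e. 2*(y - 1)*(y + 2) = 0, so they meet at y = -2, 1.
For y in [-2, 1], u = 2*y^2 + 2*y - 5 is on the left; area = ∫[-2,1] (-(2*y^2 + 2*y - 4)) dy = 9.

9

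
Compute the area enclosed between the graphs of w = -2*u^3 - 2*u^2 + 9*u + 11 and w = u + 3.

Set the curves equal: -2*u^3 - 2*u^2 + 9*u + 11 = u + 3, so -2*u^3 - 2*u^2 + 8*u + 8 = 0, which factors as -2*(u - 2)*(u + 1)*(u + 2) = 0. The curves meet at u = -2, -1, 2.
On [-2, -1], w = u + 3 is on top; that piece has area ∫[-2,-1] (-(-2*u^3 - 2*u^2 + 8*u + 8)) du = 7/6.
On [-1, 2], w = -2*u^3 - 2*u^2 + 9*u + 11 is on top; that piece has area ∫[-1,2] (-2*u^3 - 2*u^2 + 8*u + 8) du = 45/2.
Total enclosed area = 7/6 + 45/2 = 71/3.

71/3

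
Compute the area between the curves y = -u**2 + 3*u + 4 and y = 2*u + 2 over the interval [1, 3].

3

The difference (-u**2 + 3*u + 4) - (2*u + 2) = -u**2 + u + 2 changes sign at u = 2 inside [1, 3], so split the integral there.
∫[1,2] (-u**2 + u + 2) du = 7/6.
∫[2,3] (-u**2 + u + 2) du = -11/6; the area of that piece is 11/6.
Total area = 7/6 + 11/6 = 3.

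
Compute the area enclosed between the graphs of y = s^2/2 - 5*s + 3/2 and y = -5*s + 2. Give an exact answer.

2/3

Set the curves equal: s^2/2 - 5*s + 3/2 = -5*s + 2, so s^2/2 - 1/2 = 0, which factors as (s - 1)*(s + 1)/2 = 0. The curves meet at s = -1, 1.
On [-1, 1], y = -5*s + 2 is on top; that piece has area ∫[-1,1] (-(s^2/2 - 1/2)) ds = 2/3.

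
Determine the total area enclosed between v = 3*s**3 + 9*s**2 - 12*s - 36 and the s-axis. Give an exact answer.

The curve meets the s-axis where 3*s**3 + 9*s**2 - 12*s - 36 = 0, i.e. 3*(s - 2)*(s + 2)*(s + 3) = 0, at s = -3, -2, 2.
On [-3, -2] the curve lies above the axis; ∫[-3,-2] (3*s**3 + 9*s**2 - 12*s - 36) ds = 9/4, giving area 9/4.
On [-2, 2] the curve lies below the axis; ∫[-2,2] (3*s**3 + 9*s**2 - 12*s - 36) ds = -96, giving area 96.
Total area = 9/4 + 96 = 393/4.

393/4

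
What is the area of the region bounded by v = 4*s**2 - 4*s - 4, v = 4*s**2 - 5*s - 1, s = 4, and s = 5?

On [4, 5], (4*s**2 - 4*s - 4) - (4*s**2 - 5*s - 1) = s - 3 is ≥ 0 throughout, so the area is a single integral of |s - 3|.
∫[4,5] (s - 3) ds = 3/2.

3/2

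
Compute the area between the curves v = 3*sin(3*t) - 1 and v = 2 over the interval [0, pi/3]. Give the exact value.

-2 + pi

On [0, pi/3], (3*sin(3*t) - 1) - (2) = 3*sin(3*t) - 3 is ≤ 0 throughout, so the area is a single integral of |3*sin(3*t) - 3|.
∫[0,pi/3] (3*sin(3*t) - 3) dt = 2 - pi; the area of that piece is -2 + pi.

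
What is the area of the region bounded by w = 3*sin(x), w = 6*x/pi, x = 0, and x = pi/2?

3 - 3*pi/4

On [0, pi/2], (3*sin(x)) - (6*x/pi) = -6*x/pi + 3*sin(x) is ≥ 0 throughout, so the area is a single integral of |-6*x/pi + 3*sin(x)|.
∫[0,pi/2] (-6*x/pi + 3*sin(x)) dx = 3 - 3*pi/4.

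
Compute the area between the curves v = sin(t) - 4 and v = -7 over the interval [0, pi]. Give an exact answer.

On [0, pi], (sin(t) - 4) - (-7) = sin(t) + 3 is ≥ 0 throughout, so the area is a single integral of |sin(t) + 3|.
∫[0,pi] (sin(t) + 3) dt = 2 + 3*pi.

2 + 3*pi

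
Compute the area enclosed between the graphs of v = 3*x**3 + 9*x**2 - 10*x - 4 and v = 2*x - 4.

393/4

Set the curves equal: 3*x**3 + 9*x**2 - 10*x - 4 = 2*x - 4, so 3*x**3 + 9*x**2 - 12*x = 0, which factors as 3*x*(x - 1)*(x + 4) = 0. The curves meet at x = -4, 0, 1.
On [-4, 0], v = 3*x**3 + 9*x**2 - 10*x - 4 is on top; that piece has area ∫[-4,0] (3*x**3 + 9*x**2 - 12*x) dx = 96.
On [0, 1], v = 2*x - 4 is on top; that piece has area ∫[0,1] (-(3*x**3 + 9*x**2 - 12*x)) dx = 9/4.
Total enclosed area = 96 + 9/4 = 393/4.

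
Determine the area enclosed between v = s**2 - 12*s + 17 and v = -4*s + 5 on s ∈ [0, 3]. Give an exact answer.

37/3

The difference (s**2 - 12*s + 17) - (-4*s + 5) = s**2 - 8*s + 12 changes sign at s = 2 inside [0, 3], so split the integral there.
∫[0,2] (s**2 - 8*s + 12) ds = 32/3.
∫[2,3] (s**2 - 8*s + 12) ds = -5/3; the area of that piece is 5/3.
Total area = 32/3 + 5/3 = 37/3.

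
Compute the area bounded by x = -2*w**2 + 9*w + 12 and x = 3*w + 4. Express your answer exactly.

Both boundary curves give x as a function of w, so integrate with respect to w. Setting them equal: -2*w**2 + 6*w + 8 = 0, i.e. -2*(w - 4)*(w + 1) = 0, so they meet at w = -1, 4.
For w in [-1, 4], x = -2*w**2 + 9*w + 12 is on the right; area = ∫[-1,4] (-2*w**2 + 6*w + 8) dw = 125/3.

125/3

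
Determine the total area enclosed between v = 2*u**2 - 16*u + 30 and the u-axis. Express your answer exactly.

The curve meets the u-axis where 2*u**2 - 16*u + 30 = 0, i.e. 2*(u - 5)*(u - 3) = 0, at u = 3, 5.
On [3, 5] the curve lies below the axis; ∫[3,5] (2*u**2 - 16*u + 30) du = -8/3, giving area 8/3.

8/3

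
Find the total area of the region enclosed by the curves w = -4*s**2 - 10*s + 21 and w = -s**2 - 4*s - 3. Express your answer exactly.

Set the curves equal: -4*s**2 - 10*s + 21 = -s**2 - 4*s - 3, so -3*s**2 - 6*s + 24 = 0, which factors as -3*(s - 2)*(s + 4) = 0. The curves meet at s = -4, 2.
On [-4, 2], w = -4*s**2 - 10*s + 21 is on top; that piece has area ∫[-4,2] (-3*s**2 - 6*s + 24) ds = 108.

108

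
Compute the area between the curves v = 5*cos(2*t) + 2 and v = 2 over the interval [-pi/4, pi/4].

5

On [-pi/4, pi/4], (5*cos(2*t) + 2) - (2) = 5*cos(2*t) is ≥ 0 throughout, so the area is a single integral of |5*cos(2*t)|.
∫[-pi/4,pi/4] (5*cos(2*t)) dt = 5.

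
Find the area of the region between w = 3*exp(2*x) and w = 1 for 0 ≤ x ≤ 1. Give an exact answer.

-5/2 + 3*exp(2)/2

On [0, 1], (3*exp(2*x)) - (1) = 3*exp(2*x) - 1 is ≥ 0 throughout, so the area is a single integral of |3*exp(2*x) - 1|.
∫[0,1] (3*exp(2*x) - 1) dx = -5/2 + 3*exp(2)/2.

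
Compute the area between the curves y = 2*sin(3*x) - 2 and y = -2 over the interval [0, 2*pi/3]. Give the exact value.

The difference (2*sin(3*x) - 2) - (-2) = 2*sin(3*x) changes sign at x = pi/3 inside [0, 2*pi/3], so split the integral there.
∫[0,pi/3] (2*sin(3*x)) dx = 4/3.
∫[pi/3,2*pi/3] (2*sin(3*x)) dx = -4/3; the area of that piece is 4/3.
Total area = 4/3 + 4/3 = 8/3.

8/3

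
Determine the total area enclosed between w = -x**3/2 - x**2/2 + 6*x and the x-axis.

The curve meets the x-axis where -x**3/2 - x**2/2 + 6*x = 0, i.e. -x*(x - 3)*(x + 4)/2 = 0, at x = -4, 0, 3.
On [-4, 0] the curve lies below the axis; ∫[-4,0] (-x**3/2 - x**2/2 + 6*x) dx = -80/3, giving area 80/3.
On [0, 3] the curve lies above the axis; ∫[0,3] (-x**3/2 - x**2/2 + 6*x) dx = 99/8, giving area 99/8.
Total area = 80/3 + 99/8 = 937/24.

937/24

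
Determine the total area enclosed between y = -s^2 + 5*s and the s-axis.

The curve meets the s-axis where -s^2 + 5*s = 0, i.e. -s*(s - 5) = 0, at s = 0, 5.
On [0, 5] the curve lies above the axis; ∫[0,5] (-s^2 + 5*s) ds = 125/6, giving area 125/6.

125/6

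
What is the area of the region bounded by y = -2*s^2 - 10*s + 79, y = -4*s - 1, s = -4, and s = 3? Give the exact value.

On [-4, 3], (-2*s^2 - 10*s + 79) - (-4*s - 1) = -2*s^2 - 6*s + 80 is ≥ 0 throughout, so the area is a single integral of |-2*s^2 - 6*s + 80|.
∫[-4,3] (-2*s^2 - 6*s + 80) ds = 1561/3.

1561/3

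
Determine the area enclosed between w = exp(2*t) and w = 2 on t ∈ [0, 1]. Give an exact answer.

-7/2 + 2*log(2) + exp(2)/2

The difference (exp(2*t)) - (2) = exp(2*t) - 2 changes sign at t = log(2)/2 inside [0, 1], so split the integral there.
∫[0,log(2)/2] (exp(2*t) - 2) dt = 1/2 - log(2); the area of that piece is -1/2 + log(2).
∫[log(2)/2,1] (exp(2*t) - 2) dt = -3 + log(2) + exp(2)/2.
Total area = (-1/2 + log(2)) + (-3 + log(2) + exp(2)/2) = -7/2 + 2*log(2) + exp(2)/2.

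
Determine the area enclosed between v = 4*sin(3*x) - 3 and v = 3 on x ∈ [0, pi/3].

On [0, pi/3], (4*sin(3*x) - 3) - (3) = 4*sin(3*x) - 6 is ≤ 0 throughout, so the area is a single integral of |4*sin(3*x) - 6|.
∫[0,pi/3] (4*sin(3*x) - 6) dx = 8/3 - 2*pi; the area of that piece is -8/3 + 2*pi.

-8/3 + 2*pi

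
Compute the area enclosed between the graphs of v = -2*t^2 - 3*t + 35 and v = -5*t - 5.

243

Set the curves equal: -2*t^2 - 3*t + 35 = -5*t - 5, so -2*t^2 + 2*t + 40 = 0, which factors as -2*(t - 5)*(t + 4) = 0. The curves meet at t = -4, 5.
On [-4, 5], v = -2*t^2 - 3*t + 35 is on top; that piece has area ∫[-4,5] (-2*t^2 + 2*t + 40) dt = 243.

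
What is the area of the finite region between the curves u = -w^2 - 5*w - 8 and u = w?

Both boundary curves give u as a function of w, so integrate with respect to w. Setting them equal: -w^2 - 6*w - 8 = 0, i.e. -(w + 2)*(w + 4) = 0, so they meet at w = -4, -2.
For w in [-4, -2], u = -w^2 - 5*w - 8 is on the right; area = ∫[-4,-2] (-w^2 - 6*w - 8) dw = 4/3.

4/3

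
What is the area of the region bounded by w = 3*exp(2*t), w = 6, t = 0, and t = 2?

The difference (3*exp(2*t)) - (6) = 3*exp(2*t) - 6 changes sign at t = log(2)/2 inside [0, 2], so split the integral there.
∫[0,log(2)/2] (3*exp(2*t) - 6) dt = 3/2 - log(8); the area of that piece is -3/2 + log(8).
∫[log(2)/2,2] (3*exp(2*t) - 6) dt = -15 + 3*log(2) + 3*exp(4)/2.
Total area = (-3/2 + log(8)) + (-15 + 3*log(2) + 3*exp(4)/2) = -33/2 + 6*log(2) + 3*exp(4)/2.

-33/2 + 6*log(2) + 3*exp(4)/2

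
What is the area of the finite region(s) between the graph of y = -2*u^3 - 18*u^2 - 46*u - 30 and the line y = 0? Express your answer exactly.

16

The curve meets the u-axis where -2*u^3 - 18*u^2 - 46*u - 30 = 0, i.e. -2*(u + 1)*(u + 3)*(u + 5) = 0, at u = -5, -3, -1.
On [-5, -3] the curve lies below the axis; ∫[-5,-3] (-2*u^3 - 18*u^2 - 46*u - 30) du = -8, giving area 8.
On [-3, -1] the curve lies above the axis; ∫[-3,-1] (-2*u^3 - 18*u^2 - 46*u - 30) du = 8, giving area 8.
Total area = 8 + 8 = 16.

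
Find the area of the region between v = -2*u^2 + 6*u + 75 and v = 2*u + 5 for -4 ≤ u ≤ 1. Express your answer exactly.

On [-4, 1], (-2*u^2 + 6*u + 75) - (2*u + 5) = -2*u^2 + 4*u + 70 is ≥ 0 throughout, so the area is a single integral of |-2*u^2 + 4*u + 70|.
∫[-4,1] (-2*u^2 + 4*u + 70) du = 830/3.

830/3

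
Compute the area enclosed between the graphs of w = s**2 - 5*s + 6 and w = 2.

9/2

Set the curves equal: s**2 - 5*s + 6 = 2, so s**2 - 5*s + 4 = 0, which factors as (s - 4)*(s - 1) = 0. The curves meet at s = 1, 4.
On [1, 4], w = 2 is on top; that piece has area ∫[1,4] (-(s**2 - 5*s + 4)) ds = 9/2.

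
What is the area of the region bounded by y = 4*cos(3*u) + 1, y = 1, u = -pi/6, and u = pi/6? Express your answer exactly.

On [-pi/6, pi/6], (4*cos(3*u) + 1) - (1) = 4*cos(3*u) is ≥ 0 throughout, so the area is a single integral of |4*cos(3*u)|.
∫[-pi/6,pi/6] (4*cos(3*u)) du = 8/3.

8/3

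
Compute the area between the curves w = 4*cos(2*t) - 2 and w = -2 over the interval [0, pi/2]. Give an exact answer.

The difference (4*cos(2*t) - 2) - (-2) = 4*cos(2*t) changes sign at t = pi/4 inside [0, pi/2], so split the integral there.
∫[0,pi/4] (4*cos(2*t)) dt = 2.
∫[pi/4,pi/2] (4*cos(2*t)) dt = -2; the area of that piece is 2.
Total area = 2 + 2 = 4.

4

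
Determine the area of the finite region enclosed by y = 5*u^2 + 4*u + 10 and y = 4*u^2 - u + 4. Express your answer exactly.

Set the curves equal: 5*u^2 + 4*u + 10 = 4*u^2 - u + 4, so u^2 + 5*u + 6 = 0, which factors as (u + 2)*(u + 3) = 0. The curves meet at u = -3, -2.
On [-3, -2], y = 4*u^2 - u + 4 is on top; that piece has area ∫[-3,-2] (-(u^2 + 5*u + 6)) du = 1/6.

1/6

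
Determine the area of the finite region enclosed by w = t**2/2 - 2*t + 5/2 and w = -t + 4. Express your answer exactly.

Set the curves equal: t**2/2 - 2*t + 5/2 = -t + 4, so t**2/2 - t - 3/2 = 0, which factors as (t - 3)*(t + 1)/2 = 0. The curves meet at t = -1, 3.
On [-1, 3], w = -t + 4 is on top; that piece has area ∫[-1,3] (-(t**2/2 - t - 3/2)) dt = 16/3.

16/3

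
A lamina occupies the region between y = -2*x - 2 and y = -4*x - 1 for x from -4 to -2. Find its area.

14

On [-4, -2], (-2*x - 2) - (-4*x - 1) = 2*x - 1 is ≤ 0 throughout, so the area is a single integral of |2*x - 1|.
∫[-4,-2] (2*x - 1) dx = -14; the area of that piece is 14.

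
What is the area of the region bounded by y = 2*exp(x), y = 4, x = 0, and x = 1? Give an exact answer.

-10 + 2*exp(1) + 8*log(2)

The difference (2*exp(x)) - (4) = 2*exp(x) - 4 changes sign at x = log(2) inside [0, 1], so split the integral there.
∫[0,log(2)] (2*exp(x) - 4) dx = 2 - log(16); the area of that piece is -2 + log(16).
∫[log(2),1] (2*exp(x) - 4) dx = -8 + 4*log(2) + 2*exp(1).
Total area = (-2 + log(16)) + (-8 + 4*log(2) + 2*exp(1)) = -10 + 2*exp(1) + 8*log(2).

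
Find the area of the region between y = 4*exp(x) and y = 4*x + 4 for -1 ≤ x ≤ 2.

On [-1, 2], (4*exp(x)) - (4*x + 4) = -4*x + 4*exp(x) - 4 is ≥ 0 throughout, so the area is a single integral of |-4*x + 4*exp(x) - 4|.
∫[-1,2] (-4*x + 4*exp(x) - 4) dx = -18 - 4*exp(-1) + 4*exp(2).

-18 - 4*exp(-1) + 4*exp(2)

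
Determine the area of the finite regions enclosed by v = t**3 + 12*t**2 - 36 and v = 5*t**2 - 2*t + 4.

Set the curves equal: t**3 + 12*t**2 - 36 = 5*t**2 - 2*t + 4, so t**3 + 7*t**2 + 2*t - 40 = 0, which factors as (t - 2)*(t + 4)*(t + 5) = 0. The curves meet at t = -5, -4, 2.
On [-5, -4], v = t**3 + 12*t**2 - 36 is on top; that piece has area ∫[-5,-4] (t**3 + 7*t**2 + 2*t - 40) dt = 13/12.
On [-4, 2], v = 5*t**2 - 2*t + 4 is on top; that piece has area ∫[-4,2] (-(t**3 + 7*t**2 + 2*t - 40)) dt = 144.
Total enclosed area = 13/12 + 144 = 1741/12.

1741/12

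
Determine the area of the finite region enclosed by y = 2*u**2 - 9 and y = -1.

64/3

Set the curves equal: 2*u**2 - 9 = -1, so 2*u**2 - 8 = 0, which factors as 2*(u - 2)*(u + 2) = 0. The curves meet at u = -2, 2.
On [-2, 2], y = -1 is on top; that piece has area ∫[-2,2] (-(2*u**2 - 8)) du = 64/3.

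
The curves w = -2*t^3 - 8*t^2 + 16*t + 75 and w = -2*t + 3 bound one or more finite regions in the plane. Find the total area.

Set the curves equal: -2*t^3 - 8*t^2 + 16*t + 75 = -2*t + 3, so -2*t^3 - 8*t^2 + 18*t + 72 = 0, which factors as -2*(t - 3)*(t + 3)*(t + 4) = 0. The curves meet at t = -4, -3, 3.
On [-4, -3], w = -2*t + 3 is on top; that piece has area ∫[-4,-3] (-(-2*t^3 - 8*t^2 + 18*t + 72)) dt = 13/6.
On [-3, 3], w = -2*t^3 - 8*t^2 + 16*t + 75 is on top; that piece has area ∫[-3,3] (-2*t^3 - 8*t^2 + 18*t + 72) dt = 288.
Total enclosed area = 13/6 + 288 = 1741/6.

1741/6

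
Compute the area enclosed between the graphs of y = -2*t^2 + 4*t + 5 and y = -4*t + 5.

64/3

Set the curves equal: -2*t^2 + 4*t + 5 = -4*t + 5, so -2*t^2 + 8*t = 0, which factors as -2*t*(t - 4) = 0. The curves meet at t = 0, 4.
On [0, 4], y = -2*t^2 + 4*t + 5 is on top; that piece has area ∫[0,4] (-2*t^2 + 8*t) dt = 64/3.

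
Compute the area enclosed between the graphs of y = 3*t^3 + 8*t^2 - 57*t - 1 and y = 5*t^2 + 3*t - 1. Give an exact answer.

2521/4

Set the curves equal: 3*t^3 + 8*t^2 - 57*t - 1 = 5*t^2 + 3*t - 1, so 3*t^3 + 3*t^2 - 60*t = 0, which factors as 3*t*(t - 4)*(t + 5) = 0. The curves meet at t = -5, 0, 4.
On [-5, 0], y = 3*t^3 + 8*t^2 - 57*t - 1 is on top; that piece has area ∫[-5,0] (3*t^3 + 3*t^2 - 60*t) dt = 1625/4.
On [0, 4], y = 5*t^2 + 3*t - 1 is on top; that piece has area ∫[0,4] (-(3*t^3 + 3*t^2 - 60*t)) dt = 224.
Total enclosed area = 1625/4 + 224 = 2521/4.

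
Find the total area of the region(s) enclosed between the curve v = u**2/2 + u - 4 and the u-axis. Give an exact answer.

The curve meets the u-axis where u**2/2 + u - 4 = 0, i.e. (u - 2)*(u + 4)/2 = 0, at u = -4, 2.
On [-4, 2] the curve lies below the axis; ∫[-4,2] (u**2/2 + u - 4) du = -18, giving area 18.

18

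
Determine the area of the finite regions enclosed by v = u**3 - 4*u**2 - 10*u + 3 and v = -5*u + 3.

Set the curves equal: u**3 - 4*u**2 - 10*u + 3 = -5*u + 3, so u**3 - 4*u**2 - 5*u = 0, which factors as u*(u - 5)*(u + 1) = 0. The curves meet at u = -1, 0, 5.
On [-1, 0], v = u**3 - 4*u**2 - 10*u + 3 is on top; that piece has area ∫[-1,0] (u**3 - 4*u**2 - 5*u) du = 11/12.
On [0, 5], v = -5*u + 3 is on top; that piece has area ∫[0,5] (-(u**3 - 4*u**2 - 5*u)) du = 875/12.
Total enclosed area = 11/12 + 875/12 = 443/6.

443/6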